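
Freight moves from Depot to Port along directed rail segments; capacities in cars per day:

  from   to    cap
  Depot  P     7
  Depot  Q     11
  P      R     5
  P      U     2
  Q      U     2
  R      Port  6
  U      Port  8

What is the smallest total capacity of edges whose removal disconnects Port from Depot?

9

Augment Depot→P→R→Port: bottleneck 5, flow now 5.
Augment Depot→P→U→Port: bottleneck 2, flow now 7.
Augment Depot→Q→U→Port: bottleneck 2, flow now 9.
No augmenting path remains; maximum flow = 9.
By max-flow min-cut, the minimum cut capacity equals the max flow.
In the residual graph, reachable from Depot: {Depot, Q}.
Min-cut edges: Depot→P (7), Q→U (2); capacity 7 + 2 = 9.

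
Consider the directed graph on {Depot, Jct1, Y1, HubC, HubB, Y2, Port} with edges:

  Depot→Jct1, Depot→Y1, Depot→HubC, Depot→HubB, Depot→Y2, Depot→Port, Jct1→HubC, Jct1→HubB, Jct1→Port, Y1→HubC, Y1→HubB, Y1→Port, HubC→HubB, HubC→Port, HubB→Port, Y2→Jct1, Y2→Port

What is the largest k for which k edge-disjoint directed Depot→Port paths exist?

6

Assign every edge capacity 1; by Menger, the answer equals the max flow.
Path Depot→Port (+1); total 1.
Path Depot→Jct1→Port (+1); total 2.
Path Depot→Y1→Port (+1); total 3.
Path Depot→HubC→Port (+1); total 4.
Path Depot→HubB→Port (+1); total 5.
Path Depot→Y2→Port (+1); total 6.
No residual Depot→Port path; max flow = 6.
Certifying cut of size 6: {Depot→HubB, Depot→HubC, Depot→Jct1, Depot→Port, Depot→Y1, Depot→Y2}.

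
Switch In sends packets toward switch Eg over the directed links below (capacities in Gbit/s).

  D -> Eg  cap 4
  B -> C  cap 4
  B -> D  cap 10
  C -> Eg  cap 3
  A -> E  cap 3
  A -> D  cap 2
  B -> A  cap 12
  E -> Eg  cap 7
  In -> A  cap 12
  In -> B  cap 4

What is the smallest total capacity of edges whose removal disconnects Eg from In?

Augment In→A→D→Eg: bottleneck 2, flow now 2.
Augment In→A→E→Eg: bottleneck 3, flow now 5.
Augment In→B→C→Eg: bottleneck 3, flow now 8.
Augment In→B→D→Eg: bottleneck 1, flow now 9.
No augmenting path remains; maximum flow = 9.
By max-flow min-cut, the minimum cut capacity equals the max flow.
In the residual graph, reachable from In: {In, A}.
Min-cut edges: In→B (4), A→D (2), A→E (3); capacity 4 + 2 + 3 = 9.

9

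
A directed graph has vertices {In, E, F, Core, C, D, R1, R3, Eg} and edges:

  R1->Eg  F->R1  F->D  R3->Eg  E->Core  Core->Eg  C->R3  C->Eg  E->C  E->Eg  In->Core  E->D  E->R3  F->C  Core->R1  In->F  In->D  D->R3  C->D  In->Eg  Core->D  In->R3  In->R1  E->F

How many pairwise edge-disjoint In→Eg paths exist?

Assign every edge capacity 1; by Menger, the answer equals the max flow.
Path In→Eg (+1); total 1.
Path In→Core→Eg (+1); total 2.
Path In→R1→Eg (+1); total 3.
Path In→R3→Eg (+1); total 4.
Path In→F→C→Eg (+1); total 5.
No residual In→Eg path; max flow = 5.
Certifying cut of size 5: {In→Core, In→Eg, In→F, In→R1, R3→Eg}.

5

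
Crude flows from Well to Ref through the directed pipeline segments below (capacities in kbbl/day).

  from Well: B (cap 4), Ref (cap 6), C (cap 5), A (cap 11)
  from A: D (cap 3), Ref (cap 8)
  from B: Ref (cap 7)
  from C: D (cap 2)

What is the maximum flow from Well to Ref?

18

Augment Well→Ref: bottleneck 6, flow now 6.
Augment Well→A→Ref: bottleneck 8, flow now 14.
Augment Well→B→Ref: bottleneck 4, flow now 18.
No augmenting path remains; maximum flow = 18.
In the residual graph, reachable from Well: {Well, A, C, D}.
Min-cut edges: Well→B (4), Well→Ref (6), A→Ref (8); capacity 4 + 6 + 8 = 18.
This cut is saturated, so no flow can exceed 18.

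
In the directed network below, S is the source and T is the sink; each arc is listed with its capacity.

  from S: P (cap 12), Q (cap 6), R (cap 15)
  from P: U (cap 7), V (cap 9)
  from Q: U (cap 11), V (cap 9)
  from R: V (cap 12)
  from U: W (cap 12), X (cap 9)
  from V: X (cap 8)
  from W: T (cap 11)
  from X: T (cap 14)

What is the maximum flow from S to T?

21

Augment S→P→U→W→T: bottleneck 7, flow now 7.
Augment S→P→V→X→T: bottleneck 5, flow now 12.
Augment S→Q→U→W→T: bottleneck 4, flow now 16.
Augment S→Q→U→X→T: bottleneck 2, flow now 18.
Augment S→R→V→X→T: bottleneck 3, flow now 21.
No augmenting path remains; maximum flow = 21.
In the residual graph, reachable from S: {S, P, R, V}.
Min-cut edges: S→Q (6), P→U (7), V→X (8); capacity 6 + 7 + 8 = 21.
This cut is saturated, so no flow can exceed 21.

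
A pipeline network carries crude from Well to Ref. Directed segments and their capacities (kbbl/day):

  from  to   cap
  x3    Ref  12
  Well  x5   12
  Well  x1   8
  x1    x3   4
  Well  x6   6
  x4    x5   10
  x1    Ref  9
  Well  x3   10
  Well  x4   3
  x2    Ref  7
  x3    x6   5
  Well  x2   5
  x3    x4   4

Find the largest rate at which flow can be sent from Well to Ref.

Augment Well→x1→Ref: bottleneck 8, flow now 8.
Augment Well→x2→Ref: bottleneck 5, flow now 13.
Augment Well→x3→Ref: bottleneck 10, flow now 23.
No augmenting path remains; maximum flow = 23.
In the residual graph, reachable from Well: {Well, x4, x5, x6}.
Min-cut edges: Well→x1 (8), Well→x2 (5), Well→x3 (10); capacity 8 + 5 + 10 = 23.
This cut is saturated, so no flow can exceed 23.

23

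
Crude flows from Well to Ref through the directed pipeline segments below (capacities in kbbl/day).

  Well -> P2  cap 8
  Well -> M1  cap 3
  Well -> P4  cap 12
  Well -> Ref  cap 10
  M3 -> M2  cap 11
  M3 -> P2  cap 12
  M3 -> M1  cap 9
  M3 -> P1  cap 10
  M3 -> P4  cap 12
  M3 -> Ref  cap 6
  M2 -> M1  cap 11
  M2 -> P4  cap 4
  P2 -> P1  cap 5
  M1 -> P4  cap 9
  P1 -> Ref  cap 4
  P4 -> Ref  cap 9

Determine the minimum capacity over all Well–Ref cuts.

Augment Well→Ref: bottleneck 10, flow now 10.
Augment Well→P4→Ref: bottleneck 9, flow now 19.
Augment Well→P2→P1→Ref: bottleneck 4, flow now 23.
No augmenting path remains; maximum flow = 23.
By max-flow min-cut, the minimum cut capacity equals the max flow.
In the residual graph, reachable from Well: {Well, P2, M1, P1, P4}.
Min-cut edges: Well→Ref (10), P1→Ref (4), P4→Ref (9); capacity 10 + 4 + 9 = 23.

23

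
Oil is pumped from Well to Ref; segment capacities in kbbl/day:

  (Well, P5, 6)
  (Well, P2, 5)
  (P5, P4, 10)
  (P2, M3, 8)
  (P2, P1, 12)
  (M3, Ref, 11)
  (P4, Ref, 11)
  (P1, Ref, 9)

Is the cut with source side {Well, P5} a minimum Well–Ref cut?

Given cut capacity: 5 + 10 = 15.
Augment Well→P5→P4→Ref: bottleneck 6, flow now 6.
Augment Well→P2→M3→Ref: bottleneck 5, flow now 11.
No augmenting path remains; maximum flow = 11.
In the residual graph, reachable from Well: {Well}.
Min-cut edges: Well→P5 (6), Well→P2 (5); capacity 6 + 5 = 11.
Cut capacity 15 exceeds the max flow 11, so it is not minimum.

No — its capacity is 15, but the minimum cut has capacity 11.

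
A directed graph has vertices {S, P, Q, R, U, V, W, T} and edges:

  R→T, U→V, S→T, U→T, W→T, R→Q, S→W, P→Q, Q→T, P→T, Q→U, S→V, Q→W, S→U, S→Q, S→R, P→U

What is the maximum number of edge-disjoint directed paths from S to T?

Assign every edge capacity 1; by Menger, the answer equals the max flow.
Path S→T (+1); total 1.
Path S→Q→T (+1); total 2.
Path S→R→T (+1); total 3.
Path S→U→T (+1); total 4.
Path S→W→T (+1); total 5.
No residual S→T path; max flow = 5.
Certifying cut of size 5: {S→Q, S→R, S→T, S→U, S→W}.

5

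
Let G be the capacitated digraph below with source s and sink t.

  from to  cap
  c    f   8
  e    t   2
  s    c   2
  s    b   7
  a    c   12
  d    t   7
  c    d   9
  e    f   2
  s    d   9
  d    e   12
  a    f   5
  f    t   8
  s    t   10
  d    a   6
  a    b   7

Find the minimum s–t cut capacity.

Augment s→t: bottleneck 10, flow now 10.
Augment s→d→t: bottleneck 7, flow now 17.
Augment s→c→f→t: bottleneck 2, flow now 19.
Augment s→d→e→t: bottleneck 2, flow now 21.
No augmenting path remains; maximum flow = 21.
By max-flow min-cut, the minimum cut capacity equals the max flow.
In the residual graph, reachable from s: {s, b}.
Min-cut edges: s→c (2), s→d (9), s→t (10); capacity 2 + 9 + 10 = 21.

21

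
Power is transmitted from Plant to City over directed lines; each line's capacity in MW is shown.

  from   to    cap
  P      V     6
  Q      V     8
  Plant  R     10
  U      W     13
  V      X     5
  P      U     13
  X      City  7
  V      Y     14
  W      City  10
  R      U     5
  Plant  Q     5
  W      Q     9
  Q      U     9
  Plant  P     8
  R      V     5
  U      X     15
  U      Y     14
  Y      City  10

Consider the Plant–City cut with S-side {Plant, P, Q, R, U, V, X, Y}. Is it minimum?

No — its capacity is 30, but the minimum cut has capacity 23.

Given cut capacity: 13 + 7 + 10 = 30.
Augment Plant→P→U→W→City: bottleneck 8, flow now 8.
Augment Plant→Q→U→W→City: bottleneck 2, flow now 10.
Augment Plant→Q→U→X→City: bottleneck 3, flow now 13.
Augment Plant→R→U→X→City: bottleneck 4, flow now 17.
Augment Plant→R→U→Y→City: bottleneck 1, flow now 18.
Augment Plant→R→V→Y→City: bottleneck 5, flow now 23.
No augmenting path remains; maximum flow = 23.
In the residual graph, reachable from Plant: {Plant}.
Min-cut edges: Plant→P (8), Plant→Q (5), Plant→R (10); capacity 8 + 5 + 10 = 23.
Cut capacity 30 exceeds the max flow 23, so it is not minimum.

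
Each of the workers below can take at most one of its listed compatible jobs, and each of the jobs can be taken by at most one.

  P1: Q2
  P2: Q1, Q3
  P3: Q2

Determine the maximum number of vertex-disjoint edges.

2

Unit-capacity flow: source→left, listed edges, right→sink; max matching = max flow.
Augmenting path P1→Q2 (+1); matched 1.
Augmenting path P2→Q1 (+1); matched 2.
No augmenting path remains; maximum matching = 2.
König certificate: {P2, Q2} is a vertex cover of size 2 (every listed pair touches it), so no matching can be larger.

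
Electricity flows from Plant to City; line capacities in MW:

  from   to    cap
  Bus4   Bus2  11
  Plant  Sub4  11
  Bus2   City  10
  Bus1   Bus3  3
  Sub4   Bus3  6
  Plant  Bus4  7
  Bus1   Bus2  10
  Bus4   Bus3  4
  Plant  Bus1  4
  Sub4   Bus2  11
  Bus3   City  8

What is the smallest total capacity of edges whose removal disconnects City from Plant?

Augment Plant→Bus4→Bus3→City: bottleneck 4, flow now 4.
Augment Plant→Bus4→Bus2→City: bottleneck 3, flow now 7.
Augment Plant→Bus1→Bus3→City: bottleneck 3, flow now 10.
Augment Plant→Bus1→Bus2→City: bottleneck 1, flow now 11.
Augment Plant→Sub4→Bus3→City: bottleneck 1, flow now 12.
Augment Plant→Sub4→Bus2→City: bottleneck 6, flow now 18.
No augmenting path remains; maximum flow = 18.
By max-flow min-cut, the minimum cut capacity equals the max flow.
In the residual graph, reachable from Plant: {Plant, Bus4, Bus1, Sub4, Bus3, Bus2}.
Min-cut edges: Bus3→City (8), Bus2→City (10); capacity 8 + 10 = 18.

18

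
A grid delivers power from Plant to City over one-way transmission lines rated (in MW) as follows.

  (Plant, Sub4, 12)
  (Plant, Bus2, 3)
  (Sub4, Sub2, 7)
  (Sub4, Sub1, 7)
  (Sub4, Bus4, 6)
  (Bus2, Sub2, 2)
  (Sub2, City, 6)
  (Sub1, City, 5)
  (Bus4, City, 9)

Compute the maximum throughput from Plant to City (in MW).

Augment Plant→Sub4→Sub2→City: bottleneck 6, flow now 6.
Augment Plant→Sub4→Sub1→City: bottleneck 5, flow now 11.
Augment Plant→Sub4→Bus4→City: bottleneck 1, flow now 12.
Augment Plant→Bus2→Sub2→Sub4→Bus4→City: bottleneck 2, flow now 14. (uses reverse residual edge)
No augmenting path remains; maximum flow = 14.
In the residual graph, reachable from Plant: {Plant, Bus2}.
Min-cut edges: Plant→Sub4 (12), Bus2→Sub2 (2); capacity 12 + 2 = 14.
This cut is saturated, so no flow can exceed 14.

14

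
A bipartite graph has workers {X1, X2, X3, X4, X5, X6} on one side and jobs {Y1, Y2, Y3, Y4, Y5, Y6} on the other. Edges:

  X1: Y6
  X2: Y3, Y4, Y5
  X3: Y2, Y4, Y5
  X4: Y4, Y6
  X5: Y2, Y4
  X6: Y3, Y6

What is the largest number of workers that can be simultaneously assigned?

Unit-capacity flow: source→left, listed edges, right→sink; max matching = max flow.
Augmenting path X1→Y6 (+1); matched 1.
Augmenting path X2→Y3 (+1); matched 2.
Augmenting path X3→Y2 (+1); matched 3.
Augmenting path X4→Y4 (+1); matched 4.
Augmenting path X5→Y2→X3→Y5 (+1); matched 5.
No augmenting path remains; maximum matching = 5.
König certificate: {Y2, Y3, Y4, Y5, Y6} is a vertex cover of size 5 (every listed pair touches it), so no matching can be larger.

5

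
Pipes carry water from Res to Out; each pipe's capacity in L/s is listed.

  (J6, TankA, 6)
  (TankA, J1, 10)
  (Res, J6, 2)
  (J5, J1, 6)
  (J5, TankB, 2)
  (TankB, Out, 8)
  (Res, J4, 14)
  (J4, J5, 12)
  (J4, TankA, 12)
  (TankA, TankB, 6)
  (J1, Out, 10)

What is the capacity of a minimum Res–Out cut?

Augment Res→J4→TankA→J1→Out: bottleneck 10, flow now 10.
Augment Res→J4→TankA→TankB→Out: bottleneck 2, flow now 12.
Augment Res→J4→J5→TankB→Out: bottleneck 2, flow now 14.
Augment Res→J6→TankA→TankB→Out: bottleneck 2, flow now 16.
No augmenting path remains; maximum flow = 16.
By max-flow min-cut, the minimum cut capacity equals the max flow.
In the residual graph, reachable from Res: {Res}.
Min-cut edges: Res→J4 (14), Res→J6 (2); capacity 14 + 2 = 16.

16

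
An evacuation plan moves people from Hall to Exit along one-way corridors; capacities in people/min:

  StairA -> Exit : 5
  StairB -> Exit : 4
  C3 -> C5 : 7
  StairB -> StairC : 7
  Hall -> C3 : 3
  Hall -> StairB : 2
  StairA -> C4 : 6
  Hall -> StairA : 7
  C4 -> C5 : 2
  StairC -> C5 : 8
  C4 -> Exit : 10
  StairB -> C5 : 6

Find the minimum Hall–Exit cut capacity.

9

Augment Hall→StairA→Exit: bottleneck 5, flow now 5.
Augment Hall→StairB→Exit: bottleneck 2, flow now 7.
Augment Hall→StairA→C4→Exit: bottleneck 2, flow now 9.
No augmenting path remains; maximum flow = 9.
By max-flow min-cut, the minimum cut capacity equals the max flow.
In the residual graph, reachable from Hall: {Hall, C3, C5}.
Min-cut edges: Hall→StairA (7), Hall→StairB (2); capacity 7 + 2 = 9.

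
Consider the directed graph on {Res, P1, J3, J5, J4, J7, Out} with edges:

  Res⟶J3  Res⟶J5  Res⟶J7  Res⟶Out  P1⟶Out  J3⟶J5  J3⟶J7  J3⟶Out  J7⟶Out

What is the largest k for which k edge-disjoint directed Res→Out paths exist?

Assign every edge capacity 1; by Menger, the answer equals the max flow.
Path Res→Out (+1); total 1.
Path Res→J3→Out (+1); total 2.
Path Res→J7→Out (+1); total 3.
No residual Res→Out path; max flow = 3.
Certifying cut of size 3: {Res→J3, Res→J7, Res→Out}.

3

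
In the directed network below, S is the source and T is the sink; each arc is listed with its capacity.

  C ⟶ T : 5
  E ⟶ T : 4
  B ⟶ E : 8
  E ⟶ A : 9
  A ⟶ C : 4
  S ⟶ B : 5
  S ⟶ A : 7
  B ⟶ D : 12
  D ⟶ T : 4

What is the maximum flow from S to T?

Augment S→A→C→T: bottleneck 4, flow now 4.
Augment S→B→D→T: bottleneck 4, flow now 8.
Augment S→B→E→T: bottleneck 1, flow now 9.
No augmenting path remains; maximum flow = 9.
In the residual graph, reachable from S: {S, A}.
Min-cut edges: S→B (5), A→C (4); capacity 5 + 4 = 9.
This cut is saturated, so no flow can exceed 9.

9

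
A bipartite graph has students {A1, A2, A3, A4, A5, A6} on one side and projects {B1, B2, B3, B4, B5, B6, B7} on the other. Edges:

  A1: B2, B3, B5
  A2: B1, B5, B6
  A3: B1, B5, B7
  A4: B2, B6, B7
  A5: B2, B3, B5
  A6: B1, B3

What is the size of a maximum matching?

6

Unit-capacity flow: source→left, listed edges, right→sink; max matching = max flow.
Augmenting path A1→B2 (+1); matched 1.
Augmenting path A2→B1 (+1); matched 2.
Augmenting path A3→B5 (+1); matched 3.
Augmenting path A4→B6 (+1); matched 4.
Augmenting path A5→B3 (+1); matched 5.
Augmenting path A6→B1→A2→B5→A3→B7 (+1); matched 6.
No augmenting path remains; maximum matching = 6.
König certificate: {A1, A2, A3, A4, A5, A6} is a vertex cover of size 6 (every listed pair touches it), so no matching can be larger.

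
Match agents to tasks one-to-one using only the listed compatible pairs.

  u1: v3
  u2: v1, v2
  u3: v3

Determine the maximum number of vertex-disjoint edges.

2

Unit-capacity flow: source→left, listed edges, right→sink; max matching = max flow.
Augmenting path u1→v3 (+1); matched 1.
Augmenting path u2→v1 (+1); matched 2.
No augmenting path remains; maximum matching = 2.
König certificate: {u2, v3} is a vertex cover of size 2 (every listed pair touches it), so no matching can be larger.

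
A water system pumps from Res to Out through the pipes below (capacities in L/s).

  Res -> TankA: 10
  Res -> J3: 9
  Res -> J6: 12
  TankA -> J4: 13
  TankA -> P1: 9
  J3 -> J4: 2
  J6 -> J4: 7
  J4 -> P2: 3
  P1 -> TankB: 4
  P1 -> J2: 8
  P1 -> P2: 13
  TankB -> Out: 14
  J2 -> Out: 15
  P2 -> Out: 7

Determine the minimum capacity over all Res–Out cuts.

Augment Res→TankA→J4→P2→Out: bottleneck 3, flow now 3.
Augment Res→TankA→P1→TankB→Out: bottleneck 4, flow now 7.
Augment Res→TankA→P1→J2→Out: bottleneck 3, flow now 10.
Augment Res→J3→J4→TankA→P1→J2→Out: bottleneck 2, flow now 12. (uses reverse residual edge)
No augmenting path remains; maximum flow = 12.
By max-flow min-cut, the minimum cut capacity equals the max flow.
In the residual graph, reachable from Res: {Res, TankA, J3, J6, J4}.
Min-cut edges: TankA→P1 (9), J4→P2 (3); capacity 9 + 3 = 12.

12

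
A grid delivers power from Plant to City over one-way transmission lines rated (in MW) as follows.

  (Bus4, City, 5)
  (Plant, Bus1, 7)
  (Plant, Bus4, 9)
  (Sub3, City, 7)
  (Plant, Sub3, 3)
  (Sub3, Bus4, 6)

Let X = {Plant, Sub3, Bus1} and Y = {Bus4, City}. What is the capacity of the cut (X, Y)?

22

Edges leaving {Plant, Sub3, Bus1}: Plant→Bus4 (9), Sub3→Bus4 (6), Sub3→City (7).
Cut capacity = 9 + 6 + 7 = 22.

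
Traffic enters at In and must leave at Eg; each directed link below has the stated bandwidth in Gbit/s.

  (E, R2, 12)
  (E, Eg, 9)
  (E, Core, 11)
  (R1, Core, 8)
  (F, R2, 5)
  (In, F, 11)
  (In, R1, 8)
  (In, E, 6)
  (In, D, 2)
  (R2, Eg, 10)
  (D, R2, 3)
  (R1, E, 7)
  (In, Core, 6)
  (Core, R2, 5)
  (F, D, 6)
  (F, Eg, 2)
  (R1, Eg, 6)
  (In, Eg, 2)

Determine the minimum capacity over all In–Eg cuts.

28

Augment In→Eg: bottleneck 2, flow now 2.
Augment In→R1→Eg: bottleneck 6, flow now 8.
Augment In→E→Eg: bottleneck 6, flow now 14.
Augment In→F→Eg: bottleneck 2, flow now 16.
Augment In→R1→E→Eg: bottleneck 2, flow now 18.
Augment In→D→R2→Eg: bottleneck 2, flow now 20.
Augment In→Core→R2→Eg: bottleneck 5, flow now 25.
Augment In→F→R2→Eg: bottleneck 3, flow now 28.
No augmenting path remains; maximum flow = 28.
By max-flow min-cut, the minimum cut capacity equals the max flow.
In the residual graph, reachable from In: {In, D, Core, F, R2}.
Min-cut edges: In→R1 (8), In→E (6), In→Eg (2), F→Eg (2), R2→Eg (10); capacity 8 + 6 + 2 + 2 + 10 = 28.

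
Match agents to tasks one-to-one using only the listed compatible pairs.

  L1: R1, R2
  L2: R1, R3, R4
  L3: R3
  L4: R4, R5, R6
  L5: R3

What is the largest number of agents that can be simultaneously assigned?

4

Unit-capacity flow: source→left, listed edges, right→sink; max matching = max flow.
Augmenting path L1→R1 (+1); matched 1.
Augmenting path L2→R3 (+1); matched 2.
Augmenting path L4→R4 (+1); matched 3.
Augmenting path L3→R3→L2→R1→L1→R2 (+1); matched 4.
No augmenting path remains; maximum matching = 4.
König certificate: {L1, L2, L4, R3} is a vertex cover of size 4 (every listed pair touches it), so no matching can be larger.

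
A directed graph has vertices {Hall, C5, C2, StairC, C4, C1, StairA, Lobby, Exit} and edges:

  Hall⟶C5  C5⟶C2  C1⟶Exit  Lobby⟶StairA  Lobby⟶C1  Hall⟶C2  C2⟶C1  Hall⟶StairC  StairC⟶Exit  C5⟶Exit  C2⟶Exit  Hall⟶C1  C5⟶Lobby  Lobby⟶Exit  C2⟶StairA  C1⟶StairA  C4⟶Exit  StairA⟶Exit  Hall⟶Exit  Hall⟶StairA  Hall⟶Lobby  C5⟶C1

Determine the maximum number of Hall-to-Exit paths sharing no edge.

7

Assign every edge capacity 1; by Menger, the answer equals the max flow.
Path Hall→Exit (+1); total 1.
Path Hall→C5→Exit (+1); total 2.
Path Hall→C2→Exit (+1); total 3.
Path Hall→StairC→Exit (+1); total 4.
Path Hall→C1→Exit (+1); total 5.
Path Hall→StairA→Exit (+1); total 6.
Path Hall→Lobby→Exit (+1); total 7.
No residual Hall→Exit path; max flow = 7.
Certifying cut of size 7: {Hall→C1, Hall→C2, Hall→C5, Hall→Exit, Hall→Lobby, Hall→StairA, Hall→StairC}.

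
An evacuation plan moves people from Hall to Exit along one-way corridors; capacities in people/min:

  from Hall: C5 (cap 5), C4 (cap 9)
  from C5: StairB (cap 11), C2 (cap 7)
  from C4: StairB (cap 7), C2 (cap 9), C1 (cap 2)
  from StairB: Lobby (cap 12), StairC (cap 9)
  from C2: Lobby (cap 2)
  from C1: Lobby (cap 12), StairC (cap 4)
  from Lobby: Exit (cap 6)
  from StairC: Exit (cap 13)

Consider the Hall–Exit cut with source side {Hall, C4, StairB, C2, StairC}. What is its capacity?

34

Edges leaving {Hall, C4, StairB, C2, StairC}: Hall→C5 (5), C4→C1 (2), StairB→Lobby (12), C2→Lobby (2), StairC→Exit (13).
Cut capacity = 5 + 2 + 12 + 2 + 13 = 34.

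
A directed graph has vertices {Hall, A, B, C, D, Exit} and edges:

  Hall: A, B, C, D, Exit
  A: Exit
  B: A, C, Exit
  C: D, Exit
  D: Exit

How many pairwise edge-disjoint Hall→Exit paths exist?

5

Assign every edge capacity 1; by Menger, the answer equals the max flow.
Path Hall→Exit (+1); total 1.
Path Hall→A→Exit (+1); total 2.
Path Hall→B→Exit (+1); total 3.
Path Hall→C→Exit (+1); total 4.
Path Hall→D→Exit (+1); total 5.
No residual Hall→Exit path; max flow = 5.
Certifying cut of size 5: {Hall→A, Hall→B, Hall→C, Hall→D, Hall→Exit}.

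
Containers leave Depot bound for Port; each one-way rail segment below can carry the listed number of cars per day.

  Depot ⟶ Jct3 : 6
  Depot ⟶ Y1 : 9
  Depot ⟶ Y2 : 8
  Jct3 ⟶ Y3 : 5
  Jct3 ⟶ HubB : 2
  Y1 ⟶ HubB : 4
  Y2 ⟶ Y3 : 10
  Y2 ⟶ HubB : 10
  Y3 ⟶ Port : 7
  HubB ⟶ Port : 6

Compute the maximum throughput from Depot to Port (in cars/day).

Augment Depot→Jct3→Y3→Port: bottleneck 5, flow now 5.
Augment Depot→Jct3→HubB→Port: bottleneck 1, flow now 6.
Augment Depot→Y1→HubB→Port: bottleneck 4, flow now 10.
Augment Depot→Y2→Y3→Port: bottleneck 2, flow now 12.
Augment Depot→Y2→HubB→Port: bottleneck 1, flow now 13.
No augmenting path remains; maximum flow = 13.
In the residual graph, reachable from Depot: {Depot, Jct3, Y1, Y2, Y3, HubB}.
Min-cut edges: Y3→Port (7), HubB→Port (6); capacity 7 + 6 = 13.
This cut is saturated, so no flow can exceed 13.

13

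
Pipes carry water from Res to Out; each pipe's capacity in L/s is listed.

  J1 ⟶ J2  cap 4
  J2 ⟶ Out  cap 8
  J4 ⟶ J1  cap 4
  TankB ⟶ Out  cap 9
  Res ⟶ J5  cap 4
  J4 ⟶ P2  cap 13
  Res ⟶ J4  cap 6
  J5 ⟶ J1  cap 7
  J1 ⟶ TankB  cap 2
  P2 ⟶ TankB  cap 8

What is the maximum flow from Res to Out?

10

Augment Res→J4→J1→J2→Out: bottleneck 4, flow now 4.
Augment Res→J4→P2→TankB→Out: bottleneck 2, flow now 6.
Augment Res→J5→J1→TankB→Out: bottleneck 2, flow now 8.
Augment Res→J5→J1→J4→P2→TankB→Out: bottleneck 2, flow now 10. (uses reverse residual edge)
No augmenting path remains; maximum flow = 10.
In the residual graph, reachable from Res: {Res}.
Min-cut edges: Res→J4 (6), Res→J5 (4); capacity 6 + 4 = 10.
This cut is saturated, so no flow can exceed 10.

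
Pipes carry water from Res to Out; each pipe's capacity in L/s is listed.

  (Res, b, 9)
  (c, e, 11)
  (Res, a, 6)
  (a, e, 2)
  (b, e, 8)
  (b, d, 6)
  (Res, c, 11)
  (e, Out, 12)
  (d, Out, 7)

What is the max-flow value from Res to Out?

18

Augment Res→a→e→Out: bottleneck 2, flow now 2.
Augment Res→b→d→Out: bottleneck 6, flow now 8.
Augment Res→b→e→Out: bottleneck 3, flow now 11.
Augment Res→c→e→Out: bottleneck 7, flow now 18.
No augmenting path remains; maximum flow = 18.
In the residual graph, reachable from Res: {Res, a, b, c, e}.
Min-cut edges: b→d (6), e→Out (12); capacity 6 + 12 = 18.
This cut is saturated, so no flow can exceed 18.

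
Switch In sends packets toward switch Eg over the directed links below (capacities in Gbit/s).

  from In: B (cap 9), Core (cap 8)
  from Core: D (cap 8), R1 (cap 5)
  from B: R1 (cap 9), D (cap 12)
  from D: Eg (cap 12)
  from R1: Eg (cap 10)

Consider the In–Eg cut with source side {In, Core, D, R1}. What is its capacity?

31

Edges leaving {In, Core, D, R1}: In→B (9), D→Eg (12), R1→Eg (10).
Cut capacity = 9 + 12 + 10 = 31.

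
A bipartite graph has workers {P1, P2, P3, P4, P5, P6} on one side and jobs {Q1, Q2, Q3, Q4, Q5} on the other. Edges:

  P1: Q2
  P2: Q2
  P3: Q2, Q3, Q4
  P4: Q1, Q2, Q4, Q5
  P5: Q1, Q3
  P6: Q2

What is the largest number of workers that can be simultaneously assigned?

4

Unit-capacity flow: source→left, listed edges, right→sink; max matching = max flow.
Augmenting path P1→Q2 (+1); matched 1.
Augmenting path P3→Q3 (+1); matched 2.
Augmenting path P4→Q1 (+1); matched 3.
Augmenting path P5→Q1→P4→Q4 (+1); matched 4.
No augmenting path remains; maximum matching = 4.
König certificate: {P3, P4, P5, Q2} is a vertex cover of size 4 (every listed pair touches it), so no matching can be larger.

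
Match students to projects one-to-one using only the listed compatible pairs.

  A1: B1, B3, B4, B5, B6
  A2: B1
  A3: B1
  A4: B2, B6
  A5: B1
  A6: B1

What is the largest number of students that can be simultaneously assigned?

Unit-capacity flow: source→left, listed edges, right→sink; max matching = max flow.
Augmenting path A1→B1 (+1); matched 1.
Augmenting path A4→B2 (+1); matched 2.
Augmenting path A2→B1→A1→B3 (+1); matched 3.
No augmenting path remains; maximum matching = 3.
König certificate: {A1, A4, B1} is a vertex cover of size 3 (every listed pair touches it), so no matching can be larger.

3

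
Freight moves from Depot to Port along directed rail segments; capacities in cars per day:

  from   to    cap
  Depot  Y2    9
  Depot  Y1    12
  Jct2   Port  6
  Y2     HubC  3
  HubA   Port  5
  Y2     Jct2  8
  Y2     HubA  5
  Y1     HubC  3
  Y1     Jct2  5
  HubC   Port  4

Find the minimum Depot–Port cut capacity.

Augment Depot→Y1→HubC→Port: bottleneck 3, flow now 3.
Augment Depot→Y1→Jct2→Port: bottleneck 5, flow now 8.
Augment Depot→Y2→HubC→Port: bottleneck 1, flow now 9.
Augment Depot→Y2→Jct2→Port: bottleneck 1, flow now 10.
Augment Depot→Y2→HubA→Port: bottleneck 5, flow now 15.
No augmenting path remains; maximum flow = 15.
By max-flow min-cut, the minimum cut capacity equals the max flow.
In the residual graph, reachable from Depot: {Depot, Y1, Y2, HubC, Jct2}.
Min-cut edges: Y2→HubA (5), HubC→Port (4), Jct2→Port (6); capacity 5 + 4 + 6 = 15.

15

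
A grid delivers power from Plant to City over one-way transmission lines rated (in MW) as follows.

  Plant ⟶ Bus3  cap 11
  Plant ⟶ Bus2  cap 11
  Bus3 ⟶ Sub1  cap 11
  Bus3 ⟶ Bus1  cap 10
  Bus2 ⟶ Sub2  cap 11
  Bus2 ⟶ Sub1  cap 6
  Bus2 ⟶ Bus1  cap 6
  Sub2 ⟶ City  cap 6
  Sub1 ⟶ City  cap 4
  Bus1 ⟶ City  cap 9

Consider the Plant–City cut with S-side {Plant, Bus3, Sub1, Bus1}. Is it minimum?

No — its capacity is 24, but the minimum cut has capacity 19.

Given cut capacity: 11 + 4 + 9 = 24.
Augment Plant→Bus3→Sub1→City: bottleneck 4, flow now 4.
Augment Plant→Bus3→Bus1→City: bottleneck 7, flow now 11.
Augment Plant→Bus2→Sub2→City: bottleneck 6, flow now 17.
Augment Plant→Bus2→Bus1→City: bottleneck 2, flow now 19.
No augmenting path remains; maximum flow = 19.
In the residual graph, reachable from Plant: {Plant, Bus3, Bus2, Sub2, Sub1, Bus1}.
Min-cut edges: Sub2→City (6), Sub1→City (4), Bus1→City (9); capacity 6 + 4 + 9 = 19.
Cut capacity 24 exceeds the max flow 19, so it is not minimum.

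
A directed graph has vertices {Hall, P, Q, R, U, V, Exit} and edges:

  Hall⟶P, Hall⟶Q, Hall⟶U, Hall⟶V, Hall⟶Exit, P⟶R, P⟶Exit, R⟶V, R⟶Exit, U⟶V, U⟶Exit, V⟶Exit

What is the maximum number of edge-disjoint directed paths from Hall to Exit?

Assign every edge capacity 1; by Menger, the answer equals the max flow.
Path Hall→Exit (+1); total 1.
Path Hall→P→Exit (+1); total 2.
Path Hall→U→Exit (+1); total 3.
Path Hall→V→Exit (+1); total 4.
No residual Hall→Exit path; max flow = 4.
Certifying cut of size 4: {Hall→Exit, Hall→P, Hall→U, Hall→V}.

4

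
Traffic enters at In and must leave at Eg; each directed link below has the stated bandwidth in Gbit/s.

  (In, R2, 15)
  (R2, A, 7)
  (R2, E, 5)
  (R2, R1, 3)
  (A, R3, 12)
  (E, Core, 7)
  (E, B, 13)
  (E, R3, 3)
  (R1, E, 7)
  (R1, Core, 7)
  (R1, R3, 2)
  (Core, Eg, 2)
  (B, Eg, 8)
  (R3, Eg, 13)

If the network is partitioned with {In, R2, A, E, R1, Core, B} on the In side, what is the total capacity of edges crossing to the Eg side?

Edges leaving {In, R2, A, E, R1, Core, B}: A→R3 (12), E→R3 (3), R1→R3 (2), Core→Eg (2), B→Eg (8).
Cut capacity = 12 + 3 + 2 + 2 + 8 = 27.

27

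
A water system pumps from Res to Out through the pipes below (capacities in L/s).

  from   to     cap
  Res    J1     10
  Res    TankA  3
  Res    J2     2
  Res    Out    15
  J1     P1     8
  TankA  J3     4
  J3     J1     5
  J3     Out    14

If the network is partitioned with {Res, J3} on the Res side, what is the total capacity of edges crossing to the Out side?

49

Edges leaving {Res, J3}: Res→J1 (10), Res→TankA (3), Res→J2 (2), Res→Out (15), J3→J1 (5), J3→Out (14).
Cut capacity = 10 + 3 + 2 + 15 + 5 + 14 = 49.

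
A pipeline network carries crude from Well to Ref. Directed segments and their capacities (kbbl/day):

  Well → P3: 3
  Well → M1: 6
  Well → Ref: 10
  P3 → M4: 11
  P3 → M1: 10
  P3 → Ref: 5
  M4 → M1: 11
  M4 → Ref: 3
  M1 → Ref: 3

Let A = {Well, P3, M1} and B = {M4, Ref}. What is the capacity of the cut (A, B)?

Edges leaving {Well, P3, M1}: Well→Ref (10), P3→M4 (11), P3→Ref (5), M1→Ref (3).
Cut capacity = 10 + 11 + 5 + 3 = 29.

29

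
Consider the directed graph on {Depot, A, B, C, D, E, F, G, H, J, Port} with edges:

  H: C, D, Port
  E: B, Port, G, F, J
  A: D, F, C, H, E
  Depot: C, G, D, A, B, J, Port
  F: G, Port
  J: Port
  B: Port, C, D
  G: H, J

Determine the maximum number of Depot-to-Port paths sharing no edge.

5

Assign every edge capacity 1; by Menger, the answer equals the max flow.
Path Depot→Port (+1); total 1.
Path Depot→B→Port (+1); total 2.
Path Depot→J→Port (+1); total 3.
Path Depot→A→E→Port (+1); total 4.
Path Depot→G→H→Port (+1); total 5.
No residual Depot→Port path; max flow = 5.
Certifying cut of size 5: {Depot→A, Depot→B, Depot→G, Depot→J, Depot→Port}.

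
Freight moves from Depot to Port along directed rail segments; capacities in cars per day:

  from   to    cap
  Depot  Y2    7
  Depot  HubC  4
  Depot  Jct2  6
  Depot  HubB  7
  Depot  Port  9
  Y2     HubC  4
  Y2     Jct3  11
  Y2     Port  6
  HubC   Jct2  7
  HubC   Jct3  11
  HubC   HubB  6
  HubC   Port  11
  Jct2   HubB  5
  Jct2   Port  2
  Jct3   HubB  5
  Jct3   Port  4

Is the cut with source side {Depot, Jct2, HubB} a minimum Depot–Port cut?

Given cut capacity: 7 + 4 + 9 + 2 = 22.
Augment Depot→Port: bottleneck 9, flow now 9.
Augment Depot→Y2→Port: bottleneck 6, flow now 15.
Augment Depot→HubC→Port: bottleneck 4, flow now 19.
Augment Depot→Jct2→Port: bottleneck 2, flow now 21.
Augment Depot→Y2→HubC→Port: bottleneck 1, flow now 22.
No augmenting path remains; maximum flow = 22.
Cut capacity 22 equals the max flow, so it is a minimum cut.

Yes — it is a minimum cut (capacity 22).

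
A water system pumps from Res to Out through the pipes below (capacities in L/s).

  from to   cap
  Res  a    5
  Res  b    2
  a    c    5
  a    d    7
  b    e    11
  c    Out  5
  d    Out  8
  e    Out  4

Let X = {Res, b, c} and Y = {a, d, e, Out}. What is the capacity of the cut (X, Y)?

21

Edges leaving {Res, b, c}: Res→a (5), b→e (11), c→Out (5).
Cut capacity = 5 + 11 + 5 = 21.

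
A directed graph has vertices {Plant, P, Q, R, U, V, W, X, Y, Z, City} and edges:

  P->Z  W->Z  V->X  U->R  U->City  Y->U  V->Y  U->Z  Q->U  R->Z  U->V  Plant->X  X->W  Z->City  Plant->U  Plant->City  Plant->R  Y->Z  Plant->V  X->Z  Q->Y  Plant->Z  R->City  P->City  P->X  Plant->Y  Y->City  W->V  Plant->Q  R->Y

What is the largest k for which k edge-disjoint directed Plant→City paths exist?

Assign every edge capacity 1; by Menger, the answer equals the max flow.
Path Plant→City (+1); total 1.
Path Plant→R→City (+1); total 2.
Path Plant→U→City (+1); total 3.
Path Plant→Y→City (+1); total 4.
Path Plant→Z→City (+1); total 5.
No residual Plant→City path; max flow = 5.
Certifying cut of size 5: {Plant→City, R→City, U→City, Y→City, Z→City}.

5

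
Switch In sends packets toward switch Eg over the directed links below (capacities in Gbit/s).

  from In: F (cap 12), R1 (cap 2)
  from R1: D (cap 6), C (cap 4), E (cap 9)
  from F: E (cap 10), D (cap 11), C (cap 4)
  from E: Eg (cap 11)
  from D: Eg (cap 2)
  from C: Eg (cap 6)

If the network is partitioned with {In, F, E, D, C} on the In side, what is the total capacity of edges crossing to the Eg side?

21

Edges leaving {In, F, E, D, C}: In→R1 (2), E→Eg (11), D→Eg (2), C→Eg (6).
Cut capacity = 2 + 11 + 2 + 6 = 21.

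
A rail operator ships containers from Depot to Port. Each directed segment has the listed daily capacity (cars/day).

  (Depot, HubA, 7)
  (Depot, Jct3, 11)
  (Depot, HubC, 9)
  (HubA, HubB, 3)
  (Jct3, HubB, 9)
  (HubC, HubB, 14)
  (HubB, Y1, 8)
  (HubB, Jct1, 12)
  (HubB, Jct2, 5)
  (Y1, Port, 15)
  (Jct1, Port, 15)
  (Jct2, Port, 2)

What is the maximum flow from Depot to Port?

Augment Depot→HubA→HubB→Y1→Port: bottleneck 3, flow now 3.
Augment Depot→Jct3→HubB→Y1→Port: bottleneck 5, flow now 8.
Augment Depot→Jct3→HubB→Jct1→Port: bottleneck 4, flow now 12.
Augment Depot→HubC→HubB→Jct1→Port: bottleneck 8, flow now 20.
Augment Depot→HubC→HubB→Jct2→Port: bottleneck 1, flow now 21.
No augmenting path remains; maximum flow = 21.
In the residual graph, reachable from Depot: {Depot, HubA, Jct3}.
Min-cut edges: Depot→HubC (9), HubA→HubB (3), Jct3→HubB (9); capacity 9 + 3 + 9 = 21.
This cut is saturated, so no flow can exceed 21.

21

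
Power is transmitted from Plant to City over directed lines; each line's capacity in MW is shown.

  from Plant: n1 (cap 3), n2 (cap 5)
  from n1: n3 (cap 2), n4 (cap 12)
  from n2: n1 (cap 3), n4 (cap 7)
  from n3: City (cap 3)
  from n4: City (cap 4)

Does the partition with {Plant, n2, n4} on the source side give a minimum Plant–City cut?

No — its capacity is 10, but the minimum cut has capacity 6.

Given cut capacity: 3 + 3 + 4 = 10.
Augment Plant→n1→n3→City: bottleneck 2, flow now 2.
Augment Plant→n1→n4→City: bottleneck 1, flow now 3.
Augment Plant→n2→n4→City: bottleneck 3, flow now 6.
No augmenting path remains; maximum flow = 6.
In the residual graph, reachable from Plant: {Plant, n1, n2, n4}.
Min-cut edges: n1→n3 (2), n4→City (4); capacity 2 + 4 = 6.
Cut capacity 10 exceeds the max flow 6, so it is not minimum.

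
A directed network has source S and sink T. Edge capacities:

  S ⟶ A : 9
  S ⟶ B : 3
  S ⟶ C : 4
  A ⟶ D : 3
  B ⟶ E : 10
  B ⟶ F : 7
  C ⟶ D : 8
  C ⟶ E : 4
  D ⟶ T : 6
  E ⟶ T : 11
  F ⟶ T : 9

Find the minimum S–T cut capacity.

Augment S→A→D→T: bottleneck 3, flow now 3.
Augment S→B→E→T: bottleneck 3, flow now 6.
Augment S→C→D→T: bottleneck 3, flow now 9.
Augment S→C→E→T: bottleneck 1, flow now 10.
No augmenting path remains; maximum flow = 10.
By max-flow min-cut, the minimum cut capacity equals the max flow.
In the residual graph, reachable from S: {S, A}.
Min-cut edges: S→B (3), S→C (4), A→D (3); capacity 3 + 4 + 3 = 10.

10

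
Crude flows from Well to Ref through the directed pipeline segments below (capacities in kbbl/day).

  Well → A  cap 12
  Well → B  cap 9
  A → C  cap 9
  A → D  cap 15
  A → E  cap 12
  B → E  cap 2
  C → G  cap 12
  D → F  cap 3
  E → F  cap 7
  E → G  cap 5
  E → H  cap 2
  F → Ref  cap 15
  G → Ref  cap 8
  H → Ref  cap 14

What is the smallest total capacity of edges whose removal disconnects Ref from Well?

Augment Well→A→C→G→Ref: bottleneck 8, flow now 8.
Augment Well→A→D→F→Ref: bottleneck 3, flow now 11.
Augment Well→A→E→F→Ref: bottleneck 1, flow now 12.
Augment Well→B→E→F→Ref: bottleneck 2, flow now 14.
No augmenting path remains; maximum flow = 14.
By max-flow min-cut, the minimum cut capacity equals the max flow.
In the residual graph, reachable from Well: {Well, B}.
Min-cut edges: Well→A (12), B→E (2); capacity 12 + 2 = 14.

14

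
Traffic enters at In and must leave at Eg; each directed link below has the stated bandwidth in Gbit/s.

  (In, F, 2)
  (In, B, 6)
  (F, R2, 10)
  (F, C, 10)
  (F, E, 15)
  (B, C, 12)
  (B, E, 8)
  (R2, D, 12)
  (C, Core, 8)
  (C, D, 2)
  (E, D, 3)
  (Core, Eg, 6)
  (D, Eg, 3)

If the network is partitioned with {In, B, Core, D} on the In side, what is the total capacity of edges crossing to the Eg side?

Edges leaving {In, B, Core, D}: In→F (2), B→C (12), B→E (8), Core→Eg (6), D→Eg (3).
Cut capacity = 2 + 12 + 8 + 6 + 3 = 31.

31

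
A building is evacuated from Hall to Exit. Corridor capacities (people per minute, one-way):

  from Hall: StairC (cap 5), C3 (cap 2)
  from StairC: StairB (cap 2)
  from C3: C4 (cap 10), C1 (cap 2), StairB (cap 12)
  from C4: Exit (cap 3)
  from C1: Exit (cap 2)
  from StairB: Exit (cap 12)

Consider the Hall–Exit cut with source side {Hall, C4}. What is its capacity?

10

Edges leaving {Hall, C4}: Hall→StairC (5), Hall→C3 (2), C4→Exit (3).
Cut capacity = 5 + 2 + 3 = 10.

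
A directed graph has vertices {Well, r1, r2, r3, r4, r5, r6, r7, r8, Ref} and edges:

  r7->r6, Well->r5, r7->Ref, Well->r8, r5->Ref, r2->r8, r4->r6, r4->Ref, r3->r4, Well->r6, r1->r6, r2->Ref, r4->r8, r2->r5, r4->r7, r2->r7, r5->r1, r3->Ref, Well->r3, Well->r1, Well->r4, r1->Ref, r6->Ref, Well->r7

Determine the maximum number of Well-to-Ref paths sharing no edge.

Assign every edge capacity 1; by Menger, the answer equals the max flow.
Path Well→r1→Ref (+1); total 1.
Path Well→r3→Ref (+1); total 2.
Path Well→r4→Ref (+1); total 3.
Path Well→r5→Ref (+1); total 4.
Path Well→r6→Ref (+1); total 5.
Path Well→r7→Ref (+1); total 6.
No residual Well→Ref path; max flow = 6.
Certifying cut of size 6: {Well→r1, Well→r3, Well→r4, Well→r5, Well→r6, Well→r7}.

6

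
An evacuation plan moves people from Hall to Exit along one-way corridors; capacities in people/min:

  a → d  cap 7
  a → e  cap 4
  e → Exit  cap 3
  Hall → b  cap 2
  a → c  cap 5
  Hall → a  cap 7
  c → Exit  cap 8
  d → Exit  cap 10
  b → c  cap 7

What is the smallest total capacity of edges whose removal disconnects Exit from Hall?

9

Augment Hall→a→c→Exit: bottleneck 5, flow now 5.
Augment Hall→a→d→Exit: bottleneck 2, flow now 7.
Augment Hall→b→c→Exit: bottleneck 2, flow now 9.
No augmenting path remains; maximum flow = 9.
By max-flow min-cut, the minimum cut capacity equals the max flow.
In the residual graph, reachable from Hall: {Hall}.
Min-cut edges: Hall→a (7), Hall→b (2); capacity 7 + 2 = 9.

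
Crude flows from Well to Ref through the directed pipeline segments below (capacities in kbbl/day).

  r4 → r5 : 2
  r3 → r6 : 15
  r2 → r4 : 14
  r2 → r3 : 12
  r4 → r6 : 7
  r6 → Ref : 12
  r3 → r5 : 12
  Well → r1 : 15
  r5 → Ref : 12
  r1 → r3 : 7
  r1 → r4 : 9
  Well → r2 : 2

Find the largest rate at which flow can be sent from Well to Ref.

17

Augment Well→r1→r3→r5→Ref: bottleneck 7, flow now 7.
Augment Well→r1→r4→r5→Ref: bottleneck 2, flow now 9.
Augment Well→r1→r4→r6→Ref: bottleneck 6, flow now 15.
Augment Well→r2→r3→r5→Ref: bottleneck 2, flow now 17.
No augmenting path remains; maximum flow = 17.
In the residual graph, reachable from Well: {Well}.
Min-cut edges: Well→r1 (15), Well→r2 (2); capacity 15 + 2 = 17.
This cut is saturated, so no flow can exceed 17.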